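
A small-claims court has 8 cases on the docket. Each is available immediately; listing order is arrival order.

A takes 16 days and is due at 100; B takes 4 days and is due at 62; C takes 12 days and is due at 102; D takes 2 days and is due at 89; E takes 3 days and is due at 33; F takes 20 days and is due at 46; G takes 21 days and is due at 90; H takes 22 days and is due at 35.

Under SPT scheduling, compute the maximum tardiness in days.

65

SPT (increasing processing time): D E B C A F G H.
D: 0→2, due 89, tardiness 0
E: 2→5, due 33, tardiness 0
B: 5→9, due 62, tardiness 0
C: 9→21, due 102, tardiness 0
A: 21→37, due 100, tardiness 0
F: 37→57, due 46, tardiness 11
G: 57→78, due 90, tardiness 0
H: 78→100, due 35, tardiness 65
Maximum = 65.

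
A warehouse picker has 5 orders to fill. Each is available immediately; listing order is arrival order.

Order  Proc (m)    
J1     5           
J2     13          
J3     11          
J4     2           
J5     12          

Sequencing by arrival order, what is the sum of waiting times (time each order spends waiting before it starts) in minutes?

83

FIFO (arrival order): J1 J2 J3 J4 J5.
J1: waits 0, runs 0→5
J2: waits 5, runs 5→18
J3: waits 18, runs 18→29
J4: waits 29, runs 29→31
J5: waits 31, runs 31→43
Sum = 0+5+18+29+31 = 83.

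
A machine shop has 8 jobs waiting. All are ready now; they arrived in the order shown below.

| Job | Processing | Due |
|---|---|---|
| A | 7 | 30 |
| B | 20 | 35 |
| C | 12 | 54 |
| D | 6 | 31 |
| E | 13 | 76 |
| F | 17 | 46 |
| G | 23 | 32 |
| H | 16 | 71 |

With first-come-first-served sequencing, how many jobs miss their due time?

4

FIFO (arrival order): A B C D E F G H.
A: 0→7, due 30, tardiness 0
B: 7→27, due 35, tardiness 0
C: 27→39, due 54, tardiness 0
D: 39→45, due 31, tardiness 14
E: 45→58, due 76, tardiness 0
F: 58→75, due 46, tardiness 29
G: 75→98, due 32, tardiness 66
H: 98→114, due 71, tardiness 43
Late jobs: 4.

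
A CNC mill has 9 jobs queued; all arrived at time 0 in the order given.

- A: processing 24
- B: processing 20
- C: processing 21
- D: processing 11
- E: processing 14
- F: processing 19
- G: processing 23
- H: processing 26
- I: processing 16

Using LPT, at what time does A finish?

50

LPT (decreasing processing time): H A G C B F I E D.
H: 0→26
A: 26→50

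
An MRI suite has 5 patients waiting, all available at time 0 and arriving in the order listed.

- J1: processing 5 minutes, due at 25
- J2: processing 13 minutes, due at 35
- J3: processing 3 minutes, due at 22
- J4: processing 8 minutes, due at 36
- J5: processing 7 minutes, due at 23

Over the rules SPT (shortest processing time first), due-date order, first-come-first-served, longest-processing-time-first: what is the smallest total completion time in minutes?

85

SPT (increasing processing time): J3 J1 J5 J4 J2.
J3: 0→3
J1: 3→8
J5: 8→15
J4: 15→23
J2: 23→36
Sum = 3+8+15+23+36 = 85.
EDD (increasing due date): J3 J5 J1 J2 J4.
J3: 0→3
J5: 3→10
J1: 10→15
J2: 15→28
J4: 28→36
Sum = 3+10+15+28+36 = 92.
FIFO (arrival order): J1 J2 J3 J4 J5.
J1: 0→5
J2: 5→18
J3: 18→21
J4: 21→29
J5: 29→36
Sum = 5+18+21+29+36 = 109.
LPT (decreasing processing time): J2 J4 J5 J1 J3.
J2: 0→13
J4: 13→21
J5: 21→28
J1: 28→33
J3: 33→36
Sum = 13+21+28+33+36 = 131.
SPT 85, EDD 92, FIFO 109, LPT 131 → minimum 85.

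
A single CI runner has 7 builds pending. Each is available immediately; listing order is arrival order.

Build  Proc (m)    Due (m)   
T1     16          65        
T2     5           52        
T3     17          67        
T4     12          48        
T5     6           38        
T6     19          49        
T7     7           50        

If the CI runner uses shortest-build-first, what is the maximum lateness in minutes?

SPT (increasing processing time): T2 T5 T7 T4 T1 T3 T6.
T2: 0→5, due 52, lateness -47
T5: 5→11, due 38, lateness -27
T7: 11→18, due 50, lateness -32
T4: 18→30, due 48, lateness -18
T1: 30→46, due 65, lateness -19
T3: 46→63, due 67, lateness -4
T6: 63→82, due 49, lateness 33
Maximum = 33.

33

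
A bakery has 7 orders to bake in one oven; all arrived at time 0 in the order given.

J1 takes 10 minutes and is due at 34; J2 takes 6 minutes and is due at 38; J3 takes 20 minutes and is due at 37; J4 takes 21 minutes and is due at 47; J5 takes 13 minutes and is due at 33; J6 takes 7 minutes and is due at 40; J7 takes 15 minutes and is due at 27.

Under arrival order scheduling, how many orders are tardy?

4

FIFO (arrival order): J1 J2 J3 J4 J5 J6 J7.
J1: 0→10, due 34, tardiness 0
J2: 10→16, due 38, tardiness 0
J3: 16→36, due 37, tardiness 0
J4: 36→57, due 47, tardiness 10
J5: 57→70, due 33, tardiness 37
J6: 70→77, due 40, tardiness 37
J7: 77→92, due 27, tardiness 65
Late orders: 4.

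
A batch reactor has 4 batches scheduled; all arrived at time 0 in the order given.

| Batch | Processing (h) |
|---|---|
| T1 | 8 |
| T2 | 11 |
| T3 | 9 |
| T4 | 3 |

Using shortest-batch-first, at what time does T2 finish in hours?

SPT (increasing processing time): T4 T1 T3 T2.
T4: 0→3
T1: 3→11
T3: 11→20
T2: 20→31

31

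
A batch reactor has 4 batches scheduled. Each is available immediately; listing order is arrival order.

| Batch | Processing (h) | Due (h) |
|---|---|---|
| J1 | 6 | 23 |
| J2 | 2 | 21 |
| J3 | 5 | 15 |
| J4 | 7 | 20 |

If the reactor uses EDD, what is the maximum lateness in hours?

EDD (increasing due date): J3 J4 J2 J1.
J3: 0→5, due 15, lateness -10
J4: 5→12, due 20, lateness -8
J2: 12→14, due 21, lateness -7
J1: 14→20, due 23, lateness -3
Maximum = -3.

-3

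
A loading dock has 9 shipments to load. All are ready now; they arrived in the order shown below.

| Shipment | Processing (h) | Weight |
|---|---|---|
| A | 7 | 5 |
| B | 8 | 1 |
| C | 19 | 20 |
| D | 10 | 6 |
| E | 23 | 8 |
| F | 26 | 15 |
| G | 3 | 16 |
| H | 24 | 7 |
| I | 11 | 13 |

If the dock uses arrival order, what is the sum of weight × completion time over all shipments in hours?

FIFO (arrival order): A B C D E F G H I.
A: finishes 7, weight 5, w·C = 35
B: finishes 15, weight 1, w·C = 15
C: finishes 34, weight 20, w·C = 680
D: finishes 44, weight 6, w·C = 264
E: finishes 67, weight 8, w·C = 536
F: finishes 93, weight 15, w·C = 1395
G: finishes 96, weight 16, w·C = 1536
H: finishes 120, weight 7, w·C = 840
I: finishes 131, weight 13, w·C = 1703
Sum = 35+15+680+264+536+1395+1536+840+1703 = 7004.

7004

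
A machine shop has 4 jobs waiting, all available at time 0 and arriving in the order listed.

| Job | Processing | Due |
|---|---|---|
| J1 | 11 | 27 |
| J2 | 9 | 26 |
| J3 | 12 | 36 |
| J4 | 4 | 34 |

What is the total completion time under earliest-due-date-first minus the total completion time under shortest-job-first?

EDD (increasing due date): J2 J1 J4 J3.
J2: 0→9
J1: 9→20
J4: 20→24
J3: 24→36
Sum = 9+20+24+36 = 89.
SPT (increasing processing time): J4 J2 J1 J3.
J4: 0→4
J2: 4→13
J1: 13→24
J3: 24→36
Sum = 4+13+24+36 = 77.
Difference = 89 − 77 = 12.

12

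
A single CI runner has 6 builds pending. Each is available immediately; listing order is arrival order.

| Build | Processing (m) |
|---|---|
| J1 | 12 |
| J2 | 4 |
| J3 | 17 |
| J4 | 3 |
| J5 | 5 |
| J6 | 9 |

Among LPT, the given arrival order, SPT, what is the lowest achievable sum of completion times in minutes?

126

LPT (decreasing processing time): J3 J1 J6 J5 J2 J4.
J3: 0→17
J1: 17→29
J6: 29→38
J5: 38→43
J2: 43→47
J4: 47→50
Sum = 17+29+38+43+47+50 = 224.
FIFO (arrival order): J1 J2 J3 J4 J5 J6.
J1: 0→12
J2: 12→16
J3: 16→33
J4: 33→36
J5: 36→41
J6: 41→50
Sum = 12+16+33+36+41+50 = 188.
SPT (increasing processing time): J4 J2 J5 J6 J1 J3.
J4: 0→3
J2: 3→7
J5: 7→12
J6: 12→21
J1: 21→33
J3: 33→50
Sum = 3+7+12+21+33+50 = 126.
LPT 224, FIFO 188, SPT 126 → minimum 126.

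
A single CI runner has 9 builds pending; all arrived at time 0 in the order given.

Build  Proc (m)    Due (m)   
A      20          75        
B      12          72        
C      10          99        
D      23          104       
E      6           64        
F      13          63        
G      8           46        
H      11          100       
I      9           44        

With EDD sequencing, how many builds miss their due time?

EDD (increasing due date): I G F E B A C H D.
I: 0→9, due 44, tardiness 0
G: 9→17, due 46, tardiness 0
F: 17→30, due 63, tardiness 0
E: 30→36, due 64, tardiness 0
B: 36→48, due 72, tardiness 0
A: 48→68, due 75, tardiness 0
C: 68→78, due 99, tardiness 0
H: 78→89, due 100, tardiness 0
D: 89→112, due 104, tardiness 8
Late builds: 1.

1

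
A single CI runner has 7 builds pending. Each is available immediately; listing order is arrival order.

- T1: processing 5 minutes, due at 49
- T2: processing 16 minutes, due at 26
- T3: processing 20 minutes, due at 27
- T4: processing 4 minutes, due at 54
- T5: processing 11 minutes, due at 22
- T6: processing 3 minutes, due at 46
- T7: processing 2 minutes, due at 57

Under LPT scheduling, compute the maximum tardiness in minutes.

25

LPT (decreasing processing time): T3 T2 T5 T1 T4 T6 T7.
T3: 0→20, due 27, tardiness 0
T2: 20→36, due 26, tardiness 10
T5: 36→47, due 22, tardiness 25
T1: 47→52, due 49, tardiness 3
T4: 52→56, due 54, tardiness 2
T6: 56→59, due 46, tardiness 13
T7: 59→61, due 57, tardiness 4
Maximum = 25.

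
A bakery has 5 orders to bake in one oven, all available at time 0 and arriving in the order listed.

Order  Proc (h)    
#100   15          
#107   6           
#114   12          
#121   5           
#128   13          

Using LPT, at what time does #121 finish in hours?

51

LPT (decreasing processing time): #100 #128 #114 #107 #121.
#100: 0→15
#128: 15→28
#114: 28→40
#107: 40→46
#121: 46→51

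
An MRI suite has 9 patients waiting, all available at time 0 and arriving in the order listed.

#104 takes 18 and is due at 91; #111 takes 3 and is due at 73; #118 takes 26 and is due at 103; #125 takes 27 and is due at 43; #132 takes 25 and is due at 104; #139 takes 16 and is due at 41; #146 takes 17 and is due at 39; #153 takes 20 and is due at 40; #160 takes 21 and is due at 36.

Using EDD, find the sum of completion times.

839

EDD (increasing due date): #160 #146 #153 #139 #125 #111 #104 #118 #132.
#160: 0→21
#146: 21→38
#153: 38→58
#139: 58→74
#125: 74→101
#111: 101→104
#104: 104→122
#118: 122→148
#132: 148→173
Sum = 21+38+58+74+101+104+122+148+173 = 839.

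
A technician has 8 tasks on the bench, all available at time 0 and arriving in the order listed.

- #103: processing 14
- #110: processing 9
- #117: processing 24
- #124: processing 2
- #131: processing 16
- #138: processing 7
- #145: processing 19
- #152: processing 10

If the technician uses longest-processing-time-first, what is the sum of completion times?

LPT (decreasing processing time): #117 #145 #131 #103 #152 #110 #138 #124.
#117: 0→24
#145: 24→43
#131: 43→59
#103: 59→73
#152: 73→83
#110: 83→92
#138: 92→99
#124: 99→101
Sum = 24+43+59+73+83+92+99+101 = 574.

574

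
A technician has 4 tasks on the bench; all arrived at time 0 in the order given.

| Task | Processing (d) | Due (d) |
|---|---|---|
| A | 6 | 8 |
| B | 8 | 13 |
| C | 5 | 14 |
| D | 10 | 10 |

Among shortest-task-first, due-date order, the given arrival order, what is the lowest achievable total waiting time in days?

SPT (increasing processing time): C A B D.
C: waits 0, runs 0→5
A: waits 5, runs 5→11
B: waits 11, runs 11→19
D: waits 19, runs 19→29
Sum = 0+5+11+19 = 35.
EDD (increasing due date): A D B C.
A: waits 0, runs 0→6
D: waits 6, runs 6→16
B: waits 16, runs 16→24
C: waits 24, runs 24→29
Sum = 0+6+16+24 = 46.
FIFO (arrival order): A B C D.
A: waits 0, runs 0→6
B: waits 6, runs 6→14
C: waits 14, runs 14→19
D: waits 19, runs 19→29
Sum = 0+6+14+19 = 39.
SPT 35, EDD 46, FIFO 39 → minimum 35.

35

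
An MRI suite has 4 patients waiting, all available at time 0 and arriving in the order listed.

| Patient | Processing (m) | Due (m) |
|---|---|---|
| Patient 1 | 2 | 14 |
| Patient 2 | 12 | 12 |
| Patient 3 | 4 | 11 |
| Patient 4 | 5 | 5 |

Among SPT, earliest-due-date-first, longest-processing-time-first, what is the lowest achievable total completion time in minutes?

SPT (increasing processing time): Patient 1 Patient 3 Patient 4 Patient 2.
Patient 1: 0→2
Patient 3: 2→6
Patient 4: 6→11
Patient 2: 11→23
Sum = 2+6+11+23 = 42.
EDD (increasing due date): Patient 4 Patient 3 Patient 2 Patient 1.
Patient 4: 0→5
Patient 3: 5→9
Patient 2: 9→21
Patient 1: 21→23
Sum = 5+9+21+23 = 58.
LPT (decreasing processing time): Patient 2 Patient 4 Patient 3 Patient 1.
Patient 2: 0→12
Patient 4: 12→17
Patient 3: 17→21
Patient 1: 21→23
Sum = 12+17+21+23 = 73.
SPT 42, EDD 58, LPT 73 → minimum 42.

42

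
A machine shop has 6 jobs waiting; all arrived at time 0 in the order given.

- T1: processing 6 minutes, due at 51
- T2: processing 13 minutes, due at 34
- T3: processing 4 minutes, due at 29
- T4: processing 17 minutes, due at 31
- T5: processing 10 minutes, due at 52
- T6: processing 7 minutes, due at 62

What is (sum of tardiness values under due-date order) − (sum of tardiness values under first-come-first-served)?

EDD (increasing due date): T3 T4 T2 T1 T5 T6.
T3: 0→4, due 29, tardiness 0
T4: 4→21, due 31, tardiness 0
T2: 21→34, due 34, tardiness 0
T1: 34→40, due 51, tardiness 0
T5: 40→50, due 52, tardiness 0
T6: 50→57, due 62, tardiness 0
Sum = 0+0+0+0+0+0 = 0.
FIFO (arrival order): T1 T2 T3 T4 T5 T6.
T1: 0→6, due 51, tardiness 0
T2: 6→19, due 34, tardiness 0
T3: 19→23, due 29, tardiness 0
T4: 23→40, due 31, tardiness 9
T5: 40→50, due 52, tardiness 0
T6: 50→57, due 62, tardiness 0
Sum = 0+0+0+9+0+0 = 9.
Difference = 0 − 9 = -9.

-9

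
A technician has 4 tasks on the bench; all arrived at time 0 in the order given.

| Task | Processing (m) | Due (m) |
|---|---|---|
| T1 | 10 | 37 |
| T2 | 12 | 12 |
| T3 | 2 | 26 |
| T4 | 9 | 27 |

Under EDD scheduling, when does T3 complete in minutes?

EDD (increasing due date): T2 T3 T4 T1.
T2: 0→12
T3: 12→14

14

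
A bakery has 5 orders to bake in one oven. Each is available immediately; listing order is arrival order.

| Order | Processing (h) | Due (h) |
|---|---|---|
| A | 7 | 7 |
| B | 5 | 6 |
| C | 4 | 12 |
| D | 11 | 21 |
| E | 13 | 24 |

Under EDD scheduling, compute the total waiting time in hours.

EDD (increasing due date): B A C D E.
B: waits 0, runs 0→5
A: waits 5, runs 5→12
C: waits 12, runs 12→16
D: waits 16, runs 16→27
E: waits 27, runs 27→40
Sum = 0+5+12+16+27 = 60.

60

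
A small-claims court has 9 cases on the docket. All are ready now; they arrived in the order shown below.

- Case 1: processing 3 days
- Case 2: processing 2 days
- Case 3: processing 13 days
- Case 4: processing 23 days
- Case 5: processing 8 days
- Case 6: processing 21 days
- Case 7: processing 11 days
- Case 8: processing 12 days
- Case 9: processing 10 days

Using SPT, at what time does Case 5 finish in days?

SPT (increasing processing time): Case 2 Case 1 Case 5 Case 9 Case 7 Case 8 Case 3 Case 6 Case 4.
Case 2: 0→2
Case 1: 2→5
Case 5: 5→13

13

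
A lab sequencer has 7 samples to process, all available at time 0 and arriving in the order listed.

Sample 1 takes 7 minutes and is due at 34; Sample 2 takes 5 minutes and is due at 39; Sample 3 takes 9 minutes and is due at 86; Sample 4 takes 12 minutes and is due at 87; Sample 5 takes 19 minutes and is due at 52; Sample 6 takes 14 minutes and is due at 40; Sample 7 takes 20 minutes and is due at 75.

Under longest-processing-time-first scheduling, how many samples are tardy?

3

LPT (decreasing processing time): Sample 7 Sample 5 Sample 6 Sample 4 Sample 3 Sample 1 Sample 2.
Sample 7: 0→20, due 75, tardiness 0
Sample 5: 20→39, due 52, tardiness 0
Sample 6: 39→53, due 40, tardiness 13
Sample 4: 53→65, due 87, tardiness 0
Sample 3: 65→74, due 86, tardiness 0
Sample 1: 74→81, due 34, tardiness 47
Sample 2: 81→86, due 39, tardiness 47
Late samples: 3.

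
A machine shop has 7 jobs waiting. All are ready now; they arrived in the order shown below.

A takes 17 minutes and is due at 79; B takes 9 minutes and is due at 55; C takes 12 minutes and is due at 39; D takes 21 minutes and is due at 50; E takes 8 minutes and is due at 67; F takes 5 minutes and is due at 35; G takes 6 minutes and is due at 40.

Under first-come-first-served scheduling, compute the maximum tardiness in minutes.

38

FIFO (arrival order): A B C D E F G.
A: 0→17, due 79, tardiness 0
B: 17→26, due 55, tardiness 0
C: 26→38, due 39, tardiness 0
D: 38→59, due 50, tardiness 9
E: 59→67, due 67, tardiness 0
F: 67→72, due 35, tardiness 37
G: 72→78, due 40, tardiness 38
Maximum = 38.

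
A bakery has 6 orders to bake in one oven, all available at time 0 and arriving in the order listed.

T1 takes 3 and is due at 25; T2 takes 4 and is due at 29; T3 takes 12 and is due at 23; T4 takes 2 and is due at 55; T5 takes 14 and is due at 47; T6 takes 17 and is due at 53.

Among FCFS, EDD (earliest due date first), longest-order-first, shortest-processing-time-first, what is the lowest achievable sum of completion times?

FIFO (arrival order): T1 T2 T3 T4 T5 T6.
T1: 0→3
T2: 3→7
T3: 7→19
T4: 19→21
T5: 21→35
T6: 35→52
Sum = 3+7+19+21+35+52 = 137.
EDD (increasing due date): T3 T1 T2 T5 T6 T4.
T3: 0→12
T1: 12→15
T2: 15→19
T5: 19→33
T6: 33→50
T4: 50→52
Sum = 12+15+19+33+50+52 = 181.
LPT (decreasing processing time): T6 T5 T3 T2 T1 T4.
T6: 0→17
T5: 17→31
T3: 31→43
T2: 43→47
T1: 47→50
T4: 50→52
Sum = 17+31+43+47+50+52 = 240.
SPT (increasing processing time): T4 T1 T2 T3 T5 T6.
T4: 0→2
T1: 2→5
T2: 5→9
T3: 9→21
T5: 21→35
T6: 35→52
Sum = 2+5+9+21+35+52 = 124.
FIFO 137, EDD 181, LPT 240, SPT 124 → minimum 124.

124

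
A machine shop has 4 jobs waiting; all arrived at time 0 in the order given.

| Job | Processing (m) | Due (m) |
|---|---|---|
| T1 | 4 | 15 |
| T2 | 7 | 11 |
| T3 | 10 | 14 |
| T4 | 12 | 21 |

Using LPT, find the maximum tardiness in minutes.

18

LPT (decreasing processing time): T4 T3 T2 T1.
T4: 0→12, due 21, tardiness 0
T3: 12→22, due 14, tardiness 8
T2: 22→29, due 11, tardiness 18
T1: 29→33, due 15, tardiness 18
Maximum = 18.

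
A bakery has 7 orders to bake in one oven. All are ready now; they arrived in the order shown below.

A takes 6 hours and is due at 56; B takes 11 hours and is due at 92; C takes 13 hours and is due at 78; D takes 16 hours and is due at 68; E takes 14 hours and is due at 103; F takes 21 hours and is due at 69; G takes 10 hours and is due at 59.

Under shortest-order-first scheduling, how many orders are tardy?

2

SPT (increasing processing time): A G B C E D F.
A: 0→6, due 56, tardiness 0
G: 6→16, due 59, tardiness 0
B: 16→27, due 92, tardiness 0
C: 27→40, due 78, tardiness 0
E: 40→54, due 103, tardiness 0
D: 54→70, due 68, tardiness 2
F: 70→91, due 69, tardiness 22
Late orders: 2.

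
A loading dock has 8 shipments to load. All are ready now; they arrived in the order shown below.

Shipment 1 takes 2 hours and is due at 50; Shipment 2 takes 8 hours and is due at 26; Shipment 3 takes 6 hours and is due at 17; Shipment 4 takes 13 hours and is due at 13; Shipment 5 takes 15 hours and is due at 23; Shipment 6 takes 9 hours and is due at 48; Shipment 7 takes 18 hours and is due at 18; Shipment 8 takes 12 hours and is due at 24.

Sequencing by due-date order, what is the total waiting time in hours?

338

EDD (increasing due date): Shipment 4 Shipment 3 Shipment 7 Shipment 5 Shipment 8 Shipment 2 Shipment 6 Shipment 1.
Shipment 4: waits 0, runs 0→13
Shipment 3: waits 13, runs 13→19
Shipment 7: waits 19, runs 19→37
Shipment 5: waits 37, runs 37→52
Shipment 8: waits 52, runs 52→64
Shipment 2: waits 64, runs 64→72
Shipment 6: waits 72, runs 72→81
Shipment 1: waits 81, runs 81→83
Sum = 0+13+19+37+52+64+72+81 = 338.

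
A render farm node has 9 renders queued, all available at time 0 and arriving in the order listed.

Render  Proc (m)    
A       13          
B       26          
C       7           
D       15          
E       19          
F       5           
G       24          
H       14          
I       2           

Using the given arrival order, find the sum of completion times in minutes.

FIFO (arrival order): A B C D E F G H I.
A: 0→13
B: 13→39
C: 39→46
D: 46→61
E: 61→80
F: 80→85
G: 85→109
H: 109→123
I: 123→125
Sum = 13+39+46+61+80+85+109+123+125 = 681.

681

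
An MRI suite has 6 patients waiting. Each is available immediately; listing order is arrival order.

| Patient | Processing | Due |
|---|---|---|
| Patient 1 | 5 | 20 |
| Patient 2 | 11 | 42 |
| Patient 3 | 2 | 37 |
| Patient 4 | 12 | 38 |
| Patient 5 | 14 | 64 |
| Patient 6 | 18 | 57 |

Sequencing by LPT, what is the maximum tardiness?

LPT (decreasing processing time): Patient 6 Patient 5 Patient 4 Patient 2 Patient 1 Patient 3.
Patient 6: 0→18, due 57, tardiness 0
Patient 5: 18→32, due 64, tardiness 0
Patient 4: 32→44, due 38, tardiness 6
Patient 2: 44→55, due 42, tardiness 13
Patient 1: 55→60, due 20, tardiness 40
Patient 3: 60→62, due 37, tardiness 25
Maximum = 40.

40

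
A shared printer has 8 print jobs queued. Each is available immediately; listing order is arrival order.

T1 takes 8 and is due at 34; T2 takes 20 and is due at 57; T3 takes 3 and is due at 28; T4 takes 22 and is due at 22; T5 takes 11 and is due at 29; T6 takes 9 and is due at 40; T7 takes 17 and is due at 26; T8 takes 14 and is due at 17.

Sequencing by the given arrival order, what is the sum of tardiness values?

FIFO (arrival order): T1 T2 T3 T4 T5 T6 T7 T8.
T1: 0→8, due 34, tardiness 0
T2: 8→28, due 57, tardiness 0
T3: 28→31, due 28, tardiness 3
T4: 31→53, due 22, tardiness 31
T5: 53→64, due 29, tardiness 35
T6: 64→73, due 40, tardiness 33
T7: 73→90, due 26, tardiness 64
T8: 90→104, due 17, tardiness 87
Sum = 0+0+3+31+35+33+64+87 = 253.

253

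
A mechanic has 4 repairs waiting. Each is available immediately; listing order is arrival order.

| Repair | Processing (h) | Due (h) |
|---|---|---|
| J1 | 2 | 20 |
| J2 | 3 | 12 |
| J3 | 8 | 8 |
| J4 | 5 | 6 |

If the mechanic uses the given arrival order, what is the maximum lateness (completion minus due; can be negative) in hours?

12

FIFO (arrival order): J1 J2 J3 J4.
J1: 0→2, due 20, lateness -18
J2: 2→5, due 12, lateness -7
J3: 5→13, due 8, lateness 5
J4: 13→18, due 6, lateness 12
Maximum = 12.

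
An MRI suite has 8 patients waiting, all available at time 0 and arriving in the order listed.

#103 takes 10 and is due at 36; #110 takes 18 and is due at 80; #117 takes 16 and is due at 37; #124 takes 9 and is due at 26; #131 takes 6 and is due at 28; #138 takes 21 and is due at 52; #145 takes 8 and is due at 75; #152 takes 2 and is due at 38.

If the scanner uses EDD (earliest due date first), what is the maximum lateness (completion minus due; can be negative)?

EDD (increasing due date): #124 #131 #103 #117 #152 #138 #145 #110.
#124: 0→9, due 26, lateness -17
#131: 9→15, due 28, lateness -13
#103: 15→25, due 36, lateness -11
#117: 25→41, due 37, lateness 4
#152: 41→43, due 38, lateness 5
#138: 43→64, due 52, lateness 12
#145: 64→72, due 75, lateness -3
#110: 72→90, due 80, lateness 10
Maximum = 12.

12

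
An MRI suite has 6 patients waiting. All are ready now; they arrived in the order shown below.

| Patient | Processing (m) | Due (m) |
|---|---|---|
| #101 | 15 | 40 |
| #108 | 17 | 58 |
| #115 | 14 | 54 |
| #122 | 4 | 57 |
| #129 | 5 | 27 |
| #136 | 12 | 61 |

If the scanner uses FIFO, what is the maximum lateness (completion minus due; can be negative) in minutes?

FIFO (arrival order): #101 #108 #115 #122 #129 #136.
#101: 0→15, due 40, lateness -25
#108: 15→32, due 58, lateness -26
#115: 32→46, due 54, lateness -8
#122: 46→50, due 57, lateness -7
#129: 50→55, due 27, lateness 28
#136: 55→67, due 61, lateness 6
Maximum = 28.

28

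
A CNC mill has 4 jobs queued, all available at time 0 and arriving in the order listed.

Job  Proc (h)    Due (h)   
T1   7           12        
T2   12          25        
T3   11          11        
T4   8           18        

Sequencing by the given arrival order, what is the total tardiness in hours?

39

FIFO (arrival order): T1 T2 T3 T4.
T1: 0→7, due 12, tardiness 0
T2: 7→19, due 25, tardiness 0
T3: 19→30, due 11, tardiness 19
T4: 30→38, due 18, tardiness 20
Sum = 0+0+19+20 = 39.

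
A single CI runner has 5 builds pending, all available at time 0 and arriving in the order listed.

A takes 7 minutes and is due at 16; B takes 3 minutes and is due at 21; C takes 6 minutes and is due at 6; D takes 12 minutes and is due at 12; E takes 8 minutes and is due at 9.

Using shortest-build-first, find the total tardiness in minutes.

42

SPT (increasing processing time): B C A E D.
B: 0→3, due 21, tardiness 0
C: 3→9, due 6, tardiness 3
A: 9→16, due 16, tardiness 0
E: 16→24, due 9, tardiness 15
D: 24→36, due 12, tardiness 24
Sum = 0+3+0+15+24 = 42.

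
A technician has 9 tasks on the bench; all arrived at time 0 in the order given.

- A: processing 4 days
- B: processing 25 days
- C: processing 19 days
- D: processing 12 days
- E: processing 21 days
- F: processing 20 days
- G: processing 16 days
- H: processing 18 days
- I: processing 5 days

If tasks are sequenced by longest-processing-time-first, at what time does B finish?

25

LPT (decreasing processing time): B E F C H G D I A.
B: 0→25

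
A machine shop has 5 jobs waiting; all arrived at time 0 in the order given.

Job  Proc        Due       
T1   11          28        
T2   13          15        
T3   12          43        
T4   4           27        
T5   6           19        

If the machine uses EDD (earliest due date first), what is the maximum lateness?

6

EDD (increasing due date): T2 T5 T4 T1 T3.
T2: 0→13, due 15, lateness -2
T5: 13→19, due 19, lateness 0
T4: 19→23, due 27, lateness -4
T1: 23→34, due 28, lateness 6
T3: 34→46, due 43, lateness 3
Maximum = 6.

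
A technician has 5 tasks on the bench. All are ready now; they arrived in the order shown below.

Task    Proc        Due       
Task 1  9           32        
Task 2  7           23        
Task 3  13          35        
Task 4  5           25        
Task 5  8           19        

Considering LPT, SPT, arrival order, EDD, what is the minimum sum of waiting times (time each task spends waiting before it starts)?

66

LPT (decreasing processing time): Task 3 Task 1 Task 5 Task 2 Task 4.
Task 3: waits 0, runs 0→13
Task 1: waits 13, runs 13→22
Task 5: waits 22, runs 22→30
Task 2: waits 30, runs 30→37
Task 4: waits 37, runs 37→42
Sum = 0+13+22+30+37 = 102.
SPT (increasing processing time): Task 4 Task 2 Task 5 Task 1 Task 3.
Task 4: waits 0, runs 0→5
Task 2: waits 5, runs 5→12
Task 5: waits 12, runs 12→20
Task 1: waits 20, runs 20→29
Task 3: waits 29, runs 29→42
Sum = 0+5+12+20+29 = 66.
FIFO (arrival order): Task 1 Task 2 Task 3 Task 4 Task 5.
Task 1: waits 0, runs 0→9
Task 2: waits 9, runs 9→16
Task 3: waits 16, runs 16→29
Task 4: waits 29, runs 29→34
Task 5: waits 34, runs 34→42
Sum = 0+9+16+29+34 = 88.
EDD (increasing due date): Task 5 Task 2 Task 4 Task 1 Task 3.
Task 5: waits 0, runs 0→8
Task 2: waits 8, runs 8→15
Task 4: waits 15, runs 15→20
Task 1: waits 20, runs 20→29
Task 3: waits 29, runs 29→42
Sum = 0+8+15+20+29 = 72.
LPT 102, SPT 66, FIFO 88, EDD 72 → minimum 66.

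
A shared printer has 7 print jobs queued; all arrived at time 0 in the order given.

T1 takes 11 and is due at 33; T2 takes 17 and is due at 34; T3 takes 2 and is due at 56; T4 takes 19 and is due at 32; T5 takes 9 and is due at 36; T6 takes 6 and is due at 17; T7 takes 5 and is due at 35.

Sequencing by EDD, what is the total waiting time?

EDD (increasing due date): T6 T4 T1 T2 T7 T5 T3.
T6: waits 0, runs 0→6
T4: waits 6, runs 6→25
T1: waits 25, runs 25→36
T2: waits 36, runs 36→53
T7: waits 53, runs 53→58
T5: waits 58, runs 58→67
T3: waits 67, runs 67→69
Sum = 0+6+25+36+53+58+67 = 245.

245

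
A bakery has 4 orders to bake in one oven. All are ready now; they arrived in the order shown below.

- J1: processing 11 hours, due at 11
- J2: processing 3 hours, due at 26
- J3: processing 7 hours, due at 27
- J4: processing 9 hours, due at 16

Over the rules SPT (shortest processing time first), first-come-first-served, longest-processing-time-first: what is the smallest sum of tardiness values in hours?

SPT (increasing processing time): J2 J3 J4 J1.
J2: 0→3, due 26, tardiness 0
J3: 3→10, due 27, tardiness 0
J4: 10→19, due 16, tardiness 3
J1: 19→30, due 11, tardiness 19
Sum = 0+0+3+19 = 22.
FIFO (arrival order): J1 J2 J3 J4.
J1: 0→11, due 11, tardiness 0
J2: 11→14, due 26, tardiness 0
J3: 14→21, due 27, tardiness 0
J4: 21→30, due 16, tardiness 14
Sum = 0+0+0+14 = 14.
LPT (decreasing processing time): J1 J4 J3 J2.
J1: 0→11, due 11, tardiness 0
J4: 11→20, due 16, tardiness 4
J3: 20→27, due 27, tardiness 0
J2: 27→30, due 26, tardiness 4
Sum = 0+4+0+4 = 8.
SPT 22, FIFO 14, LPT 8 → minimum 8.

8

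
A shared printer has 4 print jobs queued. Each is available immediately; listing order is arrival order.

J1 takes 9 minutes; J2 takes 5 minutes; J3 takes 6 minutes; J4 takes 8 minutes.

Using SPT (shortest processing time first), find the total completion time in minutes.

SPT (increasing processing time): J2 J3 J4 J1.
J2: 0→5
J3: 5→11
J4: 11→19
J1: 19→28
Sum = 5+11+19+28 = 63.

63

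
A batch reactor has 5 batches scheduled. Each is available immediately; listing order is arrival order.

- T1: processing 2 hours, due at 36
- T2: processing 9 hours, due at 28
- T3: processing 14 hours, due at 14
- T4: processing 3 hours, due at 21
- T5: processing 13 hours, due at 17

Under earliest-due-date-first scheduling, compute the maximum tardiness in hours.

11

EDD (increasing due date): T3 T5 T4 T2 T1.
T3: 0→14, due 14, tardiness 0
T5: 14→27, due 17, tardiness 10
T4: 27→30, due 21, tardiness 9
T2: 30→39, due 28, tardiness 11
T1: 39→41, due 36, tardiness 5
Maximum = 11.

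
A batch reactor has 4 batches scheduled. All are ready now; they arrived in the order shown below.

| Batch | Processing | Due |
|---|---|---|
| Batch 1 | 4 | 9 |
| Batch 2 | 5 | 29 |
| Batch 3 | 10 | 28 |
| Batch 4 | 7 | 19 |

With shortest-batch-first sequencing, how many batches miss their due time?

SPT (increasing processing time): Batch 1 Batch 2 Batch 4 Batch 3.
Batch 1: 0→4, due 9, tardiness 0
Batch 2: 4→9, due 29, tardiness 0
Batch 4: 9→16, due 19, tardiness 0
Batch 3: 16→26, due 28, tardiness 0
Late batches: 0.

0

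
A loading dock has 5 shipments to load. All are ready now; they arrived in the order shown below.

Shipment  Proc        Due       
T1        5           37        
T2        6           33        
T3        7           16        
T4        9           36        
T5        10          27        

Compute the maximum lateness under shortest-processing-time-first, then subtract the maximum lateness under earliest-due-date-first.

10

SPT (increasing processing time): T1 T2 T3 T4 T5.
T1: 0→5, due 37, lateness -32
T2: 5→11, due 33, lateness -22
T3: 11→18, due 16, lateness 2
T4: 18→27, due 36, lateness -9
T5: 27→37, due 27, lateness 10
Maximum = 10.
EDD (increasing due date): T3 T5 T2 T4 T1.
T3: 0→7, due 16, lateness -9
T5: 7→17, due 27, lateness -10
T2: 17→23, due 33, lateness -10
T4: 23→32, due 36, lateness -4
T1: 32→37, due 37, lateness 0
Maximum = 0.
Difference = 10 − 0 = 10.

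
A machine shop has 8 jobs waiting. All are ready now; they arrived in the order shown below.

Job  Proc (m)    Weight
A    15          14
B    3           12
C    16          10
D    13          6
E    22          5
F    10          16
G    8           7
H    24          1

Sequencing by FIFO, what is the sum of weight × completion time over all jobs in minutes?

3377

FIFO (arrival order): A B C D E F G H.
A: finishes 15, weight 14, w·C = 210
B: finishes 18, weight 12, w·C = 216
C: finishes 34, weight 10, w·C = 340
D: finishes 47, weight 6, w·C = 282
E: finishes 69, weight 5, w·C = 345
F: finishes 79, weight 16, w·C = 1264
G: finishes 87, weight 7, w·C = 609
H: finishes 111, weight 1, w·C = 111
Sum = 210+216+340+282+345+1264+609+111 = 3377.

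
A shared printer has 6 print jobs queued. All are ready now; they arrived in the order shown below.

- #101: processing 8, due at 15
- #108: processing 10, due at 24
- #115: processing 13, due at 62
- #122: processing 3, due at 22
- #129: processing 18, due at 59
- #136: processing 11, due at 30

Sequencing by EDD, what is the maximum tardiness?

2

EDD (increasing due date): #101 #122 #108 #136 #129 #115.
#101: 0→8, due 15, tardiness 0
#122: 8→11, due 22, tardiness 0
#108: 11→21, due 24, tardiness 0
#136: 21→32, due 30, tardiness 2
#129: 32→50, due 59, tardiness 0
#115: 50→63, due 62, tardiness 1
Maximum = 2.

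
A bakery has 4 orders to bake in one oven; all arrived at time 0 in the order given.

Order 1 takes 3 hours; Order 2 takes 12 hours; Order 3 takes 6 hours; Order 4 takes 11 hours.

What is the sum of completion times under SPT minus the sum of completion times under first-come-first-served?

-7

SPT (increasing processing time): Order 1 Order 3 Order 4 Order 2.
Order 1: 0→3
Order 3: 3→9
Order 4: 9→20
Order 2: 20→32
Sum = 3+9+20+32 = 64.
FIFO (arrival order): Order 1 Order 2 Order 3 Order 4.
Order 1: 0→3
Order 2: 3→15
Order 3: 15→21
Order 4: 21→32
Sum = 3+15+21+32 = 71.
Difference = 64 − 71 = -7.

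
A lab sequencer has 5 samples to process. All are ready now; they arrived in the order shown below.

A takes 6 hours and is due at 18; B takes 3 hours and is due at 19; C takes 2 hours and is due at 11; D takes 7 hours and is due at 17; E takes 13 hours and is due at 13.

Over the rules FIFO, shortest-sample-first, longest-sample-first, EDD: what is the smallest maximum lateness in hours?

12

FIFO (arrival order): A B C D E.
A: 0→6, due 18, lateness -12
B: 6→9, due 19, lateness -10
C: 9→11, due 11, lateness 0
D: 11→18, due 17, lateness 1
E: 18→31, due 13, lateness 18
Maximum = 18.
SPT (increasing processing time): C B A D E.
C: 0→2, due 11, lateness -9
B: 2→5, due 19, lateness -14
A: 5→11, due 18, lateness -7
D: 11→18, due 17, lateness 1
E: 18→31, due 13, lateness 18
Maximum = 18.
LPT (decreasing processing time): E D A B C.
E: 0→13, due 13, lateness 0
D: 13→20, due 17, lateness 3
A: 20→26, due 18, lateness 8
B: 26→29, due 19, lateness 10
C: 29→31, due 11, lateness 20
Maximum = 20.
EDD (increasing due date): C E D A B.
C: 0→2, due 11, lateness -9
E: 2→15, due 13, lateness 2
D: 15→22, due 17, lateness 5
A: 22→28, due 18, lateness 10
B: 28→31, due 19, lateness 12
Maximum = 12.
FIFO 18, SPT 18, LPT 20, EDD 12 → minimum 12.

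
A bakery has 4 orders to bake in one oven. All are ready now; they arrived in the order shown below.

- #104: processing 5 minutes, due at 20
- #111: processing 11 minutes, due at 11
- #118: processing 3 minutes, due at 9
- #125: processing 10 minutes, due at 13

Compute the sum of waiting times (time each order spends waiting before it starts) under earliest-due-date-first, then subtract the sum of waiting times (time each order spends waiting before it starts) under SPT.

12

EDD (increasing due date): #118 #111 #125 #104.
#118: waits 0, runs 0→3
#111: waits 3, runs 3→14
#125: waits 14, runs 14→24
#104: waits 24, runs 24→29
Sum = 0+3+14+24 = 41.
SPT (increasing processing time): #118 #104 #125 #111.
#118: waits 0, runs 0→3
#104: waits 3, runs 3→8
#125: waits 8, runs 8→18
#111: waits 18, runs 18→29
Sum = 0+3+8+18 = 29.
Difference = 41 − 29 = 12.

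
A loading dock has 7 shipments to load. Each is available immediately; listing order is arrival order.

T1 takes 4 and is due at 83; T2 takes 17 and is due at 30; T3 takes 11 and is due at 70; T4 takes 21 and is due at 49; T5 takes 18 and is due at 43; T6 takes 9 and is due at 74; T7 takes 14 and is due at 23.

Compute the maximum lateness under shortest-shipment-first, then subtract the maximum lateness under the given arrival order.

-26

SPT (increasing processing time): T1 T6 T3 T7 T2 T5 T4.
T1: 0→4, due 83, lateness -79
T6: 4→13, due 74, lateness -61
T3: 13→24, due 70, lateness -46
T7: 24→38, due 23, lateness 15
T2: 38→55, due 30, lateness 25
T5: 55→73, due 43, lateness 30
T4: 73→94, due 49, lateness 45
Maximum = 45.
FIFO (arrival order): T1 T2 T3 T4 T5 T6 T7.
T1: 0→4, due 83, lateness -79
T2: 4→21, due 30, lateness -9
T3: 21→32, due 70, lateness -38
T4: 32→53, due 49, lateness 4
T5: 53→71, due 43, lateness 28
T6: 71→80, due 74, lateness 6
T7: 80→94, due 23, lateness 71
Maximum = 71.
Difference = 45 − 71 = -26.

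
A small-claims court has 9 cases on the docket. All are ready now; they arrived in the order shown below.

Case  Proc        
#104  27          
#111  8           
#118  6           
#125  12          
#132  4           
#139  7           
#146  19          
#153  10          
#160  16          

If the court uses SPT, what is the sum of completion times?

392

SPT (increasing processing time): #132 #118 #139 #111 #153 #125 #160 #146 #104.
#132: 0→4
#118: 4→10
#139: 10→17
#111: 17→25
#153: 25→35
#125: 35→47
#160: 47→63
#146: 63→82
#104: 82→109
Sum = 4+10+17+25+35+47+63+82+109 = 392.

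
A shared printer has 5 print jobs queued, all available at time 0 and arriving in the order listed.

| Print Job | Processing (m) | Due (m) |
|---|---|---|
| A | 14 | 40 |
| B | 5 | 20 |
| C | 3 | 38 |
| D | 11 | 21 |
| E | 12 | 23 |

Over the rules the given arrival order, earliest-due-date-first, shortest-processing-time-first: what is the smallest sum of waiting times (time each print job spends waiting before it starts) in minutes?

FIFO (arrival order): A B C D E.
A: waits 0, runs 0→14
B: waits 14, runs 14→19
C: waits 19, runs 19→22
D: waits 22, runs 22→33
E: waits 33, runs 33→45
Sum = 0+14+19+22+33 = 88.
EDD (increasing due date): B D E C A.
B: waits 0, runs 0→5
D: waits 5, runs 5→16
E: waits 16, runs 16→28
C: waits 28, runs 28→31
A: waits 31, runs 31→45
Sum = 0+5+16+28+31 = 80.
SPT (increasing processing time): C B D E A.
C: waits 0, runs 0→3
B: waits 3, runs 3→8
D: waits 8, runs 8→19
E: waits 19, runs 19→31
A: waits 31, runs 31→45
Sum = 0+3+8+19+31 = 61.
FIFO 88, EDD 80, SPT 61 → minimum 61.

61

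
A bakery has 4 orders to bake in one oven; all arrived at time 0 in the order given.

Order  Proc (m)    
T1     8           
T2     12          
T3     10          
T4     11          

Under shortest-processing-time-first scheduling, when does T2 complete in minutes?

41

SPT (increasing processing time): T1 T3 T4 T2.
T1: 0→8
T3: 8→18
T4: 18→29
T2: 29→41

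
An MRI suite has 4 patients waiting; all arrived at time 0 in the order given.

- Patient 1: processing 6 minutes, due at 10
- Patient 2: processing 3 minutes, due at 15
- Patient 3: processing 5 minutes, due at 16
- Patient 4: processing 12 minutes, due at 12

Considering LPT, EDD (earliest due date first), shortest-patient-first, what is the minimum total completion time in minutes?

51

LPT (decreasing processing time): Patient 4 Patient 1 Patient 3 Patient 2.
Patient 4: 0→12
Patient 1: 12→18
Patient 3: 18→23
Patient 2: 23→26
Sum = 12+18+23+26 = 79.
EDD (increasing due date): Patient 1 Patient 4 Patient 2 Patient 3.
Patient 1: 0→6
Patient 4: 6→18
Patient 2: 18→21
Patient 3: 21→26
Sum = 6+18+21+26 = 71.
SPT (increasing processing time): Patient 2 Patient 3 Patient 1 Patient 4.
Patient 2: 0→3
Patient 3: 3→8
Patient 1: 8→14
Patient 4: 14→26
Sum = 3+8+14+26 = 51.
LPT 79, EDD 71, SPT 51 → minimum 51.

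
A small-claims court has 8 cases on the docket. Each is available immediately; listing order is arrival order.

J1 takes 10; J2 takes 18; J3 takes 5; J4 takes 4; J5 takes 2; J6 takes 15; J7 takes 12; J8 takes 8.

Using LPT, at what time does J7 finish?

45

LPT (decreasing processing time): J2 J6 J7 J1 J8 J3 J4 J5.
J2: 0→18
J6: 18→33
J7: 33→45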